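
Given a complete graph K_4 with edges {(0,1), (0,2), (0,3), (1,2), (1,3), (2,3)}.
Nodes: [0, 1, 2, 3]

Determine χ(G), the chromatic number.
Clique number ω(G) = 4 (lower bound: χ ≥ ω).
The clique on [0, 1, 2, 3] has size 4, forcing χ ≥ 4, and the coloring below uses 4 colors, so χ(G) = 4.
A valid 4-coloring: color 1: [1]; color 2: [0]; color 3: [3]; color 4: [2].

χ(G) = 4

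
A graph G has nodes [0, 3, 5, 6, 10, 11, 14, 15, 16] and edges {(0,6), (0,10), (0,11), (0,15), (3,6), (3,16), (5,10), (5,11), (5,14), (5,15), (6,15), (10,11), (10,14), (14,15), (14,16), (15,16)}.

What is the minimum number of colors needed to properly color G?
Clique number ω(G) = 3 (lower bound: χ ≥ ω).
The clique on [0, 10, 11] has size 3, forcing χ ≥ 3, and the coloring below uses 3 colors, so χ(G) = 3.
A valid 3-coloring: color 1: [3, 10, 15]; color 2: [6, 11, 14]; color 3: [0, 5, 16].

χ(G) = 3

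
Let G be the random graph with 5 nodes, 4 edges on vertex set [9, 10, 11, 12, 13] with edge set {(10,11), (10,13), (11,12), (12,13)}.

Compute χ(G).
χ(G) = 2

Clique number ω(G) = 2 (lower bound: χ ≥ ω).
The graph is bipartite (no odd cycle), so 2 colors suffice: χ(G) = 2.
A valid 2-coloring: color 1: [9, 10, 12]; color 2: [11, 13].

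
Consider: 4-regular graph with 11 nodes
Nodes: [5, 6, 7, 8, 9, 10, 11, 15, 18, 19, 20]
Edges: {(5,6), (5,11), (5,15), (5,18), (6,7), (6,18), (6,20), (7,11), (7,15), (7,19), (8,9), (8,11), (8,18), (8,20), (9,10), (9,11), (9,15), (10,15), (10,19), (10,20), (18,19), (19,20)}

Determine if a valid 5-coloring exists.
Yes, G is 5-colorable

A valid 5-coloring: color 1: [5, 7, 8, 10]; color 2: [6, 11, 15, 19]; color 3: [9, 18, 20].
(χ(G) = 3 ≤ 5.)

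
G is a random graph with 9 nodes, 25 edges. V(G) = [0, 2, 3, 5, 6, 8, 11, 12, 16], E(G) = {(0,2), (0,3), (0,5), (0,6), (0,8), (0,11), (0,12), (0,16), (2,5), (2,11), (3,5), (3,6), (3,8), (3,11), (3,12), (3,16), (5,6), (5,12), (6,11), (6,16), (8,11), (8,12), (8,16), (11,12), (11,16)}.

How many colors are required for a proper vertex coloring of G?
Clique number ω(G) = 5 (lower bound: χ ≥ ω).
The clique on [0, 3, 8, 11, 16] has size 5, forcing χ ≥ 5, and the coloring below uses 5 colors, so χ(G) = 5.
A valid 5-coloring: color 1: [0]; color 2: [2, 3]; color 3: [5, 11]; color 4: [12, 16]; color 5: [6, 8].

χ(G) = 5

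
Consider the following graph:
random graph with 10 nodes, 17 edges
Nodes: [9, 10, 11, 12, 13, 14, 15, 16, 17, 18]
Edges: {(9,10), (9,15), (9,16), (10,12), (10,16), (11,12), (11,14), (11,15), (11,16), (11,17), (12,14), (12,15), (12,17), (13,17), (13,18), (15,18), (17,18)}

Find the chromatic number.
Clique number ω(G) = 3 (lower bound: χ ≥ ω).
The clique on [9, 10, 16] has size 3, forcing χ ≥ 3, and the coloring below uses 3 colors, so χ(G) = 3.
A valid 3-coloring: color 1: [9, 11, 13]; color 2: [12, 16, 18]; color 3: [10, 14, 15, 17].

χ(G) = 3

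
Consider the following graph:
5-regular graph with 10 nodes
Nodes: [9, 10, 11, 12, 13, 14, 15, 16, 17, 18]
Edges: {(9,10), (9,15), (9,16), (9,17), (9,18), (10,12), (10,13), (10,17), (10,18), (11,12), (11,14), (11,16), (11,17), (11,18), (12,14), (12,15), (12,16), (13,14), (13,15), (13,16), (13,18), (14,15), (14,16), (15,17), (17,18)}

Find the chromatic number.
χ(G) = 4

Clique number ω(G) = 4 (lower bound: χ ≥ ω).
The clique on [9, 10, 17, 18] has size 4, forcing χ ≥ 4, and the coloring below uses 4 colors, so χ(G) = 4.
A valid 4-coloring: color 1: [16, 17]; color 2: [10, 11, 15]; color 3: [9, 12, 13]; color 4: [14, 18].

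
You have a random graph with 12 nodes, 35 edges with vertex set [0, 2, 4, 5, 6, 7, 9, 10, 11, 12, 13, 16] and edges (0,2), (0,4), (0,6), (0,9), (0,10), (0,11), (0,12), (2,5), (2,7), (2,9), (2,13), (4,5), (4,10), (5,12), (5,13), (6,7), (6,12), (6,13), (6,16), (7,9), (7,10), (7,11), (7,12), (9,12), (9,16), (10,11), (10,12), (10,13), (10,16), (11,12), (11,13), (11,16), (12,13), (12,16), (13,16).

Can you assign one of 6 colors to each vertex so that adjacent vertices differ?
A valid 6-coloring: color 1: [2, 4, 12]; color 2: [0, 7, 13]; color 3: [5, 6, 9, 10]; color 4: [11]; color 5: [16].
(χ(G) = 5 ≤ 6.)

Yes, G is 6-colorable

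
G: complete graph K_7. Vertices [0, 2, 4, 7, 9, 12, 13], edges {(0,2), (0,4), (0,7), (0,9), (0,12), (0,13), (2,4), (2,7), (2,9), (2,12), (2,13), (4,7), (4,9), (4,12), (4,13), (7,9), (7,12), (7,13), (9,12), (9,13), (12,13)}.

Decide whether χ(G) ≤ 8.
Yes, G is 8-colorable

A valid 8-coloring: color 1: [2]; color 2: [4]; color 3: [13]; color 4: [9]; color 5: [12]; color 6: [0]; color 7: [7].
(χ(G) = 7 ≤ 8.)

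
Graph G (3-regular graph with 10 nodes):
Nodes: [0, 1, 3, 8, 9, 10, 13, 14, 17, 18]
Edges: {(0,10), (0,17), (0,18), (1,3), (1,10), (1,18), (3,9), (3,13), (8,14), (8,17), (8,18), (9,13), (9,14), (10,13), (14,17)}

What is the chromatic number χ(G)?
Clique number ω(G) = 3 (lower bound: χ ≥ ω).
The clique on [3, 9, 13] has size 3, forcing χ ≥ 3, and the coloring below uses 3 colors, so χ(G) = 3.
A valid 3-coloring: color 1: [0, 1, 8, 9]; color 2: [3, 10, 17, 18]; color 3: [13, 14].

χ(G) = 3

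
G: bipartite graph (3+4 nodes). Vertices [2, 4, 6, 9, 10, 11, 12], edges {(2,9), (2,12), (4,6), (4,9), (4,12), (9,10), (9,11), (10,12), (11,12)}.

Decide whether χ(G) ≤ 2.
Yes, G is 2-colorable

A valid 2-coloring: color 1: [6, 9, 12]; color 2: [2, 4, 10, 11].
(χ(G) = 2 ≤ 2.)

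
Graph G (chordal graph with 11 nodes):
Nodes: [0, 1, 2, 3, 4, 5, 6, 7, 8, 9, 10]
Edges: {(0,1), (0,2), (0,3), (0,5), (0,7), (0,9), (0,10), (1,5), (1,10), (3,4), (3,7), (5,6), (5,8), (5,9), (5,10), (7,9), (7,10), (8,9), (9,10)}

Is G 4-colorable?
Yes, G is 4-colorable

A valid 4-coloring: color 1: [0, 4, 6, 8]; color 2: [2, 5, 7]; color 3: [3, 10]; color 4: [1, 9].
(χ(G) = 4 ≤ 4.)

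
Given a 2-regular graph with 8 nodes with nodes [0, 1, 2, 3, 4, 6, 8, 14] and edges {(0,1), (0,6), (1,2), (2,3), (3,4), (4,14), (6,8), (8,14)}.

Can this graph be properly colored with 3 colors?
A valid 3-coloring: color 1: [1, 3, 6, 14]; color 2: [0, 2, 4, 8].
(χ(G) = 2 ≤ 3.)

Yes, G is 3-colorable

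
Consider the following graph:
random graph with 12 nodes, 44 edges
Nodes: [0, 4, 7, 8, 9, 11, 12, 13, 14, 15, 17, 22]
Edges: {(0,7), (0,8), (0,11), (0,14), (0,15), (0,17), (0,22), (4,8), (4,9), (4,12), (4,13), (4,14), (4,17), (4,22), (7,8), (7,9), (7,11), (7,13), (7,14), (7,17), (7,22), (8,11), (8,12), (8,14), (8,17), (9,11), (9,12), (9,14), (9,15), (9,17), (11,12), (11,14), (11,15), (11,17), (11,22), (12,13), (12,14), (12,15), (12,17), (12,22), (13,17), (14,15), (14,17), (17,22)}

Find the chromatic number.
Clique number ω(G) = 6 (lower bound: χ ≥ ω).
The clique on [0, 7, 8, 11, 14, 17] has size 6, forcing χ ≥ 6, and the coloring below uses 6 colors, so χ(G) = 6.
A valid 6-coloring: color 1: [15, 17]; color 2: [7, 12]; color 3: [13, 14, 22]; color 4: [4, 11]; color 5: [0, 9]; color 6: [8].

χ(G) = 6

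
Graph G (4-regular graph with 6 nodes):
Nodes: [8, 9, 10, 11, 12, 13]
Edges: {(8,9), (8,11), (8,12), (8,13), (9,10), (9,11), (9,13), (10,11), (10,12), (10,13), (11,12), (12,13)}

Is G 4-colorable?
A valid 4-coloring: color 1: [8, 10]; color 2: [11, 13]; color 3: [9, 12].
(χ(G) = 3 ≤ 4.)

Yes, G is 4-colorable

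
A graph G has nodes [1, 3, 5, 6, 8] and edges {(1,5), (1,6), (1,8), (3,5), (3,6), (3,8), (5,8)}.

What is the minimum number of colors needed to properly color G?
χ(G) = 3

Clique number ω(G) = 3 (lower bound: χ ≥ ω).
The clique on [1, 5, 8] has size 3, forcing χ ≥ 3, and the coloring below uses 3 colors, so χ(G) = 3.
A valid 3-coloring: color 1: [5, 6]; color 2: [8]; color 3: [1, 3].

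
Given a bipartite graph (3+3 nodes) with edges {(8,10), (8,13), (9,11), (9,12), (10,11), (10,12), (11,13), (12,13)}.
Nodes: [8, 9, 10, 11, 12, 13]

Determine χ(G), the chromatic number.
Clique number ω(G) = 2 (lower bound: χ ≥ ω).
The graph is bipartite (no odd cycle), so 2 colors suffice: χ(G) = 2.
A valid 2-coloring: color 1: [9, 10, 13]; color 2: [8, 11, 12].

χ(G) = 2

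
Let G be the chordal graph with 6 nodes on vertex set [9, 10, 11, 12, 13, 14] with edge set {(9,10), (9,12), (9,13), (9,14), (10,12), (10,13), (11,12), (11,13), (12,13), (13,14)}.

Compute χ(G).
χ(G) = 4

Clique number ω(G) = 4 (lower bound: χ ≥ ω).
The clique on [9, 10, 12, 13] has size 4, forcing χ ≥ 4, and the coloring below uses 4 colors, so χ(G) = 4.
A valid 4-coloring: color 1: [13]; color 2: [9, 11]; color 3: [12, 14]; color 4: [10].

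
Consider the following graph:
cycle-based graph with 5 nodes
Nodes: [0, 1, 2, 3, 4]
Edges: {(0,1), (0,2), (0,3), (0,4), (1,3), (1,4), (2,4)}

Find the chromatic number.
Clique number ω(G) = 3 (lower bound: χ ≥ ω).
The clique on [0, 1, 3] has size 3, forcing χ ≥ 3, and the coloring below uses 3 colors, so χ(G) = 3.
A valid 3-coloring: color 1: [0]; color 2: [3, 4]; color 3: [1, 2].

χ(G) = 3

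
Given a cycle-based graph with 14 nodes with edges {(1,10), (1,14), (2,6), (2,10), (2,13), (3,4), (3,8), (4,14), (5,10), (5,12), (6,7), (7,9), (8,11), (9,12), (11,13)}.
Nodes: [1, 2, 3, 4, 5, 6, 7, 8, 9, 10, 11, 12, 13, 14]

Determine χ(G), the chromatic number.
χ(G) = 3

Clique number ω(G) = 2 (lower bound: χ ≥ ω).
Odd cycle [1, 14, 4, 3, 8, 11, 13, 2, 10] needs 3 colors (χ ≥ 3).
The coloring below uses 3 colors, so χ(G) = 3.
A valid 3-coloring: color 1: [3, 6, 9, 10, 11, 14]; color 2: [1, 2, 4, 7, 8, 12]; color 3: [5, 13].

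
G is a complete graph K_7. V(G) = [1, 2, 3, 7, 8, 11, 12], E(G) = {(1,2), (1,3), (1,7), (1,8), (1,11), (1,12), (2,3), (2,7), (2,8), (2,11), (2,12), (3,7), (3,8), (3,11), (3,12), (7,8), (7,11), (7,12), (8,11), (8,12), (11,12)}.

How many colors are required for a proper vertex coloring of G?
Clique number ω(G) = 7 (lower bound: χ ≥ ω).
The clique on [1, 2, 3, 7, 8, 11, 12] has size 7, forcing χ ≥ 7, and the coloring below uses 7 colors, so χ(G) = 7.
A valid 7-coloring: color 1: [11]; color 2: [12]; color 3: [2]; color 4: [8]; color 5: [3]; color 6: [1]; color 7: [7].

χ(G) = 7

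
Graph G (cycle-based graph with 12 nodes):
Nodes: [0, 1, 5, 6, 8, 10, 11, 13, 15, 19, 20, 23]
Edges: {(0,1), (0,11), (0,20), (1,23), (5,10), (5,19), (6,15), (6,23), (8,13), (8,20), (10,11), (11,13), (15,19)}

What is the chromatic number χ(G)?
Clique number ω(G) = 2 (lower bound: χ ≥ ω).
Odd cycle [13, 8, 20, 0, 11] needs 3 colors (χ ≥ 3).
The coloring below uses 3 colors, so χ(G) = 3.
A valid 3-coloring: color 1: [1, 5, 8, 11, 15]; color 2: [0, 10, 13, 19, 23]; color 3: [6, 20].

χ(G) = 3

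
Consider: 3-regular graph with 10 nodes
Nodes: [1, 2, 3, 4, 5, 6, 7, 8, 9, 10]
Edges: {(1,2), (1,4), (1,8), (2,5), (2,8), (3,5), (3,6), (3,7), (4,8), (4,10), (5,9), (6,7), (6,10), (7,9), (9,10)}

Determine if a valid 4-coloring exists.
A valid 4-coloring: color 1: [2, 3, 4, 9]; color 2: [5, 6, 8]; color 3: [1, 7, 10].
(χ(G) = 3 ≤ 4.)

Yes, G is 4-colorable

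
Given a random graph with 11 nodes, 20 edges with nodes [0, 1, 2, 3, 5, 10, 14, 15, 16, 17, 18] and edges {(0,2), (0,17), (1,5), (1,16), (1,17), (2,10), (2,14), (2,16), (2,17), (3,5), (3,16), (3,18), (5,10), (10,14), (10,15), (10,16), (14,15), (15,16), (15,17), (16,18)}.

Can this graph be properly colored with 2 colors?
No, G is not 2-colorable

The clique on vertices [0, 2, 17] has size 3 > 2, so it alone needs 3 colors.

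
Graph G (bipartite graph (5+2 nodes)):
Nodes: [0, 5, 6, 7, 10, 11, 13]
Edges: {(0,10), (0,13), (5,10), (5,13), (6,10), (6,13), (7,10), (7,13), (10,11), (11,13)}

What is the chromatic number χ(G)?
χ(G) = 2

Clique number ω(G) = 2 (lower bound: χ ≥ ω).
The graph is bipartite (no odd cycle), so 2 colors suffice: χ(G) = 2.
A valid 2-coloring: color 1: [10, 13]; color 2: [0, 5, 6, 7, 11].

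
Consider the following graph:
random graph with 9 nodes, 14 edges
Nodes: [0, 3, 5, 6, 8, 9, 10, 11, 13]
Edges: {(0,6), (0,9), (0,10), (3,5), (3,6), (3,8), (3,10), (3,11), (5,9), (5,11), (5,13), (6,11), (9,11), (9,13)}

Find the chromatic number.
Clique number ω(G) = 3 (lower bound: χ ≥ ω).
The clique on [5, 9, 11] has size 3, forcing χ ≥ 3, and the coloring below uses 3 colors, so χ(G) = 3.
A valid 3-coloring: color 1: [3, 9]; color 2: [5, 6, 8, 10]; color 3: [0, 11, 13].

χ(G) = 3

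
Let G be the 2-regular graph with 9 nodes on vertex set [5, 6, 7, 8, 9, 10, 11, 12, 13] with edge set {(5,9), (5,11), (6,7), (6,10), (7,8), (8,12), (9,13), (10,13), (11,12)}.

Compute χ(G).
Clique number ω(G) = 2 (lower bound: χ ≥ ω).
Odd cycle [12, 8, 7, 6, 10, 13, 9, 5, 11] needs 3 colors (χ ≥ 3).
The coloring below uses 3 colors, so χ(G) = 3.
A valid 3-coloring: color 1: [5, 7, 12, 13]; color 2: [6, 8, 9, 11]; color 3: [10].

χ(G) = 3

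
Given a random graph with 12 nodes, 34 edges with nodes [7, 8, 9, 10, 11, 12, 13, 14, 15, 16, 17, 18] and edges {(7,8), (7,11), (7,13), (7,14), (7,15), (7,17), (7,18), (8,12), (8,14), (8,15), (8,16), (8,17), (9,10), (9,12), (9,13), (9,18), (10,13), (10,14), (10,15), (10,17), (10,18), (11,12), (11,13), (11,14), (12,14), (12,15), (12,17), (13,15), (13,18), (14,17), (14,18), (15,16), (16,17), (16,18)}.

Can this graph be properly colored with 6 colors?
A valid 6-coloring: color 1: [7, 10, 12, 16]; color 2: [13, 14]; color 3: [8, 11, 18]; color 4: [9, 15, 17].
(χ(G) = 4 ≤ 6.)

Yes, G is 6-colorable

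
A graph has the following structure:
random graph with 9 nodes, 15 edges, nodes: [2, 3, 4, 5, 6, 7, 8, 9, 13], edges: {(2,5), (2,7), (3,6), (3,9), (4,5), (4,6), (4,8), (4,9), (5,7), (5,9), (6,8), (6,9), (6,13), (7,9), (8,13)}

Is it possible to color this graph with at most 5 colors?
Yes, G is 5-colorable

A valid 5-coloring: color 1: [2, 8, 9]; color 2: [5, 6]; color 3: [3, 4, 7, 13].
(χ(G) = 3 ≤ 5.)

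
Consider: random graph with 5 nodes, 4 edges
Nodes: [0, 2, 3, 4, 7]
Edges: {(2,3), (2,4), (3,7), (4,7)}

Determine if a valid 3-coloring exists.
A valid 3-coloring: color 1: [0, 3, 4]; color 2: [2, 7].
(χ(G) = 2 ≤ 3.)

Yes, G is 3-colorable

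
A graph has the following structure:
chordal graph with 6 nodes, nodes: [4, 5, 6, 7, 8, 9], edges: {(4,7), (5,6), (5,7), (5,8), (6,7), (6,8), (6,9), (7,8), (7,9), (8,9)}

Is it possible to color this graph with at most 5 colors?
A valid 5-coloring: color 1: [7]; color 2: [4, 8]; color 3: [6]; color 4: [5, 9].
(χ(G) = 4 ≤ 5.)

Yes, G is 5-colorable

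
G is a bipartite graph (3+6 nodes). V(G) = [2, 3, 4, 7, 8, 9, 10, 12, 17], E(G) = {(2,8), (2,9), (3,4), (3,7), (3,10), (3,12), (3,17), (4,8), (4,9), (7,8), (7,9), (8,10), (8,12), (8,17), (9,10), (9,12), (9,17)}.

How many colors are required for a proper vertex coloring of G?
χ(G) = 2

Clique number ω(G) = 2 (lower bound: χ ≥ ω).
The graph is bipartite (no odd cycle), so 2 colors suffice: χ(G) = 2.
A valid 2-coloring: color 1: [3, 8, 9]; color 2: [2, 4, 7, 10, 12, 17].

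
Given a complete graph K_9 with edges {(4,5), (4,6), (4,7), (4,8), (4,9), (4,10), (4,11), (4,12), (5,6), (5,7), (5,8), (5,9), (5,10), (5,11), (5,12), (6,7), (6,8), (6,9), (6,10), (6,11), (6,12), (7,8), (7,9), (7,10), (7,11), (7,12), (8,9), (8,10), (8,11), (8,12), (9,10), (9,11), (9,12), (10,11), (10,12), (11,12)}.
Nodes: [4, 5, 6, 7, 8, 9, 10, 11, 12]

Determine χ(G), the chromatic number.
χ(G) = 9

Clique number ω(G) = 9 (lower bound: χ ≥ ω).
The clique on [4, 5, 6, 7, 8, 9, 10, 11, 12] has size 9, forcing χ ≥ 9, and the coloring below uses 9 colors, so χ(G) = 9.
A valid 9-coloring: color 1: [4]; color 2: [8]; color 3: [10]; color 4: [6]; color 5: [11]; color 6: [7]; color 7: [9]; color 8: [12]; color 9: [5].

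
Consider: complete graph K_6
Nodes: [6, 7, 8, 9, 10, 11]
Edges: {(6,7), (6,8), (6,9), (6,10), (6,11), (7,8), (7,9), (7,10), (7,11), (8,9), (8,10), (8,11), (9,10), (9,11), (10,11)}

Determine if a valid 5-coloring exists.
No, G is not 5-colorable

The clique on vertices [6, 7, 8, 9, 10, 11] has size 6 > 5, so it alone needs 6 colors.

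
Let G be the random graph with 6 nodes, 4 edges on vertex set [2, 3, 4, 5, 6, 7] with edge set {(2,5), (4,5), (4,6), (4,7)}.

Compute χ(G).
χ(G) = 2

Clique number ω(G) = 2 (lower bound: χ ≥ ω).
The graph is bipartite (no odd cycle), so 2 colors suffice: χ(G) = 2.
A valid 2-coloring: color 1: [2, 3, 4]; color 2: [5, 6, 7].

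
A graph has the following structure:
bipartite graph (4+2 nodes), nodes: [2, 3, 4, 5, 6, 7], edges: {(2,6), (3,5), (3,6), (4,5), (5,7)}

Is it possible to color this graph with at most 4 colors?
Yes, G is 4-colorable

A valid 4-coloring: color 1: [5, 6]; color 2: [2, 3, 4, 7].
(χ(G) = 2 ≤ 4.)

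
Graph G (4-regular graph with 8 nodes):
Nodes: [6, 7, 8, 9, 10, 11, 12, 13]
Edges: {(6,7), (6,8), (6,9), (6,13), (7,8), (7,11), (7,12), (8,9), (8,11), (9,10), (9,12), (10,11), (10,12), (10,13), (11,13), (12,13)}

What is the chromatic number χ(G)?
Clique number ω(G) = 3 (lower bound: χ ≥ ω).
The clique on [10, 11, 13] has size 3, forcing χ ≥ 3, and the coloring below uses 3 colors, so χ(G) = 3.
A valid 3-coloring: color 1: [7, 9, 13]; color 2: [6, 11, 12]; color 3: [8, 10].

χ(G) = 3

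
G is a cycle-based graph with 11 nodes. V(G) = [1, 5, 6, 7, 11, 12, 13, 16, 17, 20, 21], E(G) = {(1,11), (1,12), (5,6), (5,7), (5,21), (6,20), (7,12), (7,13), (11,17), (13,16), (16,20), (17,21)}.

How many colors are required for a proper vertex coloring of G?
χ(G) = 3

Clique number ω(G) = 2 (lower bound: χ ≥ ω).
Odd cycle [12, 1, 11, 17, 21, 5, 6, 20, 16, 13, 7] needs 3 colors (χ ≥ 3).
The coloring below uses 3 colors, so χ(G) = 3.
A valid 3-coloring: color 1: [1, 6, 7, 16, 17]; color 2: [5, 11, 12, 13, 20]; color 3: [21].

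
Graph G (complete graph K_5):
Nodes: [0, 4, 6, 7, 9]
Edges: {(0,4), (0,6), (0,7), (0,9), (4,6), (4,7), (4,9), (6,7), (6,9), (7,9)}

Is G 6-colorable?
A valid 6-coloring: color 1: [4]; color 2: [6]; color 3: [7]; color 4: [9]; color 5: [0].
(χ(G) = 5 ≤ 6.)

Yes, G is 6-colorable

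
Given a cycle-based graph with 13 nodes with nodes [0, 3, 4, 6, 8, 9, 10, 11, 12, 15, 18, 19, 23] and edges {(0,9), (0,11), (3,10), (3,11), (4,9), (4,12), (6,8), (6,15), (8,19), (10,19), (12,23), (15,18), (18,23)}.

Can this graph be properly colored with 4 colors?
A valid 4-coloring: color 1: [4, 8, 10, 11, 15, 23]; color 2: [3, 6, 9, 12, 18, 19]; color 3: [0].
(χ(G) = 3 ≤ 4.)

Yes, G is 4-colorable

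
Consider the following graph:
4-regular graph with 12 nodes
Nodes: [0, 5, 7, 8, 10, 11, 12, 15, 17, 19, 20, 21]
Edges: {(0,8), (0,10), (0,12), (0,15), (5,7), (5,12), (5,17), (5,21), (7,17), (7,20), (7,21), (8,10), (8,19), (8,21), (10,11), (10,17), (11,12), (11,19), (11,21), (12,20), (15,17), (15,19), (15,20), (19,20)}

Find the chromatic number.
Clique number ω(G) = 3 (lower bound: χ ≥ ω).
The clique on [0, 8, 10] has size 3, forcing χ ≥ 3, and the coloring below uses 3 colors, so χ(G) = 3.
A valid 3-coloring: color 1: [7, 10, 12, 15]; color 2: [5, 8, 11, 20]; color 3: [0, 17, 19, 21].

χ(G) = 3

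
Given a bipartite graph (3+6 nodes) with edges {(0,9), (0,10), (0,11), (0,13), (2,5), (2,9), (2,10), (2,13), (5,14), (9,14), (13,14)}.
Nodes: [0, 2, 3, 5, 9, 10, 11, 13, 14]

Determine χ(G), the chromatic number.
χ(G) = 2

Clique number ω(G) = 2 (lower bound: χ ≥ ω).
The graph is bipartite (no odd cycle), so 2 colors suffice: χ(G) = 2.
A valid 2-coloring: color 1: [0, 2, 3, 14]; color 2: [5, 9, 10, 11, 13].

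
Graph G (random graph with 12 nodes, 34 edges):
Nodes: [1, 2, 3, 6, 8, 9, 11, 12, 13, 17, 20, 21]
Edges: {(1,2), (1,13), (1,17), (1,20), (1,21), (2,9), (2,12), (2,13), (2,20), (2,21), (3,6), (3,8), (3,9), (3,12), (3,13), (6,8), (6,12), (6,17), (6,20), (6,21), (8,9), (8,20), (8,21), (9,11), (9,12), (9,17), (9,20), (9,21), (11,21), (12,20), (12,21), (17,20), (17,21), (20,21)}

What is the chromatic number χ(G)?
χ(G) = 5

Clique number ω(G) = 5 (lower bound: χ ≥ ω).
The clique on [2, 9, 12, 20, 21] has size 5, forcing χ ≥ 5, and the coloring below uses 5 colors, so χ(G) = 5.
A valid 5-coloring: color 1: [3, 21]; color 2: [1, 6, 9]; color 3: [11, 13, 20]; color 4: [2, 8, 17]; color 5: [12].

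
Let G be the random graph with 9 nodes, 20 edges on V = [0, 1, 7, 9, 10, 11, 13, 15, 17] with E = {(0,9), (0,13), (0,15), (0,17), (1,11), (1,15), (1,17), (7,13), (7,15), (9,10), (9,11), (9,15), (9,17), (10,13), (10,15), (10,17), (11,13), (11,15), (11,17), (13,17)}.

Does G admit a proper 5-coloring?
Yes, G is 5-colorable

A valid 5-coloring: color 1: [15, 17]; color 2: [1, 9, 13]; color 3: [0, 7, 10, 11].
(χ(G) = 3 ≤ 5.)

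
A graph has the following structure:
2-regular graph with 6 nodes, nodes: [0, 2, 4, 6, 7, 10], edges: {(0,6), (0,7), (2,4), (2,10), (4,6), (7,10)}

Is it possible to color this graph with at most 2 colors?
A valid 2-coloring: color 1: [0, 4, 10]; color 2: [2, 6, 7].
(χ(G) = 2 ≤ 2.)

Yes, G is 2-colorable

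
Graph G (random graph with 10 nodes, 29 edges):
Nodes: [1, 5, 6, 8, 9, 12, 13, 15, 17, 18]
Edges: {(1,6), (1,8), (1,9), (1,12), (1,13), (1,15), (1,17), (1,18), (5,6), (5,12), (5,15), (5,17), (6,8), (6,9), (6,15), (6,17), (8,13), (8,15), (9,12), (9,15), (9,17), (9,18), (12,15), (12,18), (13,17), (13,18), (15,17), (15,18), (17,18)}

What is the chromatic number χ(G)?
Clique number ω(G) = 5 (lower bound: χ ≥ ω).
The clique on [1, 9, 15, 17, 18] has size 5, forcing χ ≥ 5, and the coloring below uses 5 colors, so χ(G) = 5.
A valid 5-coloring: color 1: [1, 5]; color 2: [13, 15]; color 3: [8, 12, 17]; color 4: [6, 18]; color 5: [9].

χ(G) = 5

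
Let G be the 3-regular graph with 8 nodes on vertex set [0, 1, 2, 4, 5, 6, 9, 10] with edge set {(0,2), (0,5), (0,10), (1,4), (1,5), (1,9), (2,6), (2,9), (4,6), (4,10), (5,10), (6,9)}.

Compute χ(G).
Clique number ω(G) = 3 (lower bound: χ ≥ ω).
The clique on [0, 5, 10] has size 3, forcing χ ≥ 3, and the coloring below uses 3 colors, so χ(G) = 3.
A valid 3-coloring: color 1: [0, 1, 6]; color 2: [4, 5, 9]; color 3: [2, 10].

χ(G) = 3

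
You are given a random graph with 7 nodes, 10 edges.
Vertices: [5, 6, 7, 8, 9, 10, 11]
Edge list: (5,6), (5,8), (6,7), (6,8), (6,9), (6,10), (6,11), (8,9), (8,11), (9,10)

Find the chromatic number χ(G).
χ(G) = 3

Clique number ω(G) = 3 (lower bound: χ ≥ ω).
The clique on [6, 8, 9] has size 3, forcing χ ≥ 3, and the coloring below uses 3 colors, so χ(G) = 3.
A valid 3-coloring: color 1: [6]; color 2: [7, 8, 10]; color 3: [5, 9, 11].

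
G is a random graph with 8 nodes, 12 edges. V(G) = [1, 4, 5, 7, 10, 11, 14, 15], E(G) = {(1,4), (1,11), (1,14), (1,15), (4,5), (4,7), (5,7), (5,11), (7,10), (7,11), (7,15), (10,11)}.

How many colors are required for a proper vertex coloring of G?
χ(G) = 3

Clique number ω(G) = 3 (lower bound: χ ≥ ω).
The clique on [7, 10, 11] has size 3, forcing χ ≥ 3, and the coloring below uses 3 colors, so χ(G) = 3.
A valid 3-coloring: color 1: [1, 7]; color 2: [4, 11, 14, 15]; color 3: [5, 10].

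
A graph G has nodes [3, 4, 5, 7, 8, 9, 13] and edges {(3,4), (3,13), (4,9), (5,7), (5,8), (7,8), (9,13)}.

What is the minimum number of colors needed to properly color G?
Clique number ω(G) = 3 (lower bound: χ ≥ ω).
The clique on [5, 7, 8] has size 3, forcing χ ≥ 3, and the coloring below uses 3 colors, so χ(G) = 3.
A valid 3-coloring: color 1: [4, 5, 13]; color 2: [3, 7, 9]; color 3: [8].

χ(G) = 3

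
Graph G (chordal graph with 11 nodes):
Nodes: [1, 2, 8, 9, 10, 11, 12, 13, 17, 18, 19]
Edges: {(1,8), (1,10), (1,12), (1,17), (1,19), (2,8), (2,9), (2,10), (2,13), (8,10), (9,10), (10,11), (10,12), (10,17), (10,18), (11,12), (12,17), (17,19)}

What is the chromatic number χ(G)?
χ(G) = 4

Clique number ω(G) = 4 (lower bound: χ ≥ ω).
The clique on [1, 10, 12, 17] has size 4, forcing χ ≥ 4, and the coloring below uses 4 colors, so χ(G) = 4.
A valid 4-coloring: color 1: [10, 13, 19]; color 2: [1, 2, 11, 18]; color 3: [8, 9, 17]; color 4: [12].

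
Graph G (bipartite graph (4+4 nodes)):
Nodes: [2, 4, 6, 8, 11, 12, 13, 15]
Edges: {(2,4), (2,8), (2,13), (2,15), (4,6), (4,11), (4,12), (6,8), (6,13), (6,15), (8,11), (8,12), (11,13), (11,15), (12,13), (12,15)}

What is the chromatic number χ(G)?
χ(G) = 2

Clique number ω(G) = 2 (lower bound: χ ≥ ω).
The graph is bipartite (no odd cycle), so 2 colors suffice: χ(G) = 2.
A valid 2-coloring: color 1: [2, 6, 11, 12]; color 2: [4, 8, 13, 15].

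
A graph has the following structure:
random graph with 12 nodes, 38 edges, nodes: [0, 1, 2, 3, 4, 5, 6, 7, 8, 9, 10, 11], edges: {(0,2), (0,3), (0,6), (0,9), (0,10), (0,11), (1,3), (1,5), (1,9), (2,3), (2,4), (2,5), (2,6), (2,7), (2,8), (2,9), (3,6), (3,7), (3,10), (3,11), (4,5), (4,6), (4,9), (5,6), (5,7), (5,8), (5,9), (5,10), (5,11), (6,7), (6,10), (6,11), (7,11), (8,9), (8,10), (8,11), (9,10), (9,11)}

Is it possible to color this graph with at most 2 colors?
No, G is not 2-colorable

The clique on vertices [0, 3, 6, 11] has size 4 > 2, so it alone needs 4 colors.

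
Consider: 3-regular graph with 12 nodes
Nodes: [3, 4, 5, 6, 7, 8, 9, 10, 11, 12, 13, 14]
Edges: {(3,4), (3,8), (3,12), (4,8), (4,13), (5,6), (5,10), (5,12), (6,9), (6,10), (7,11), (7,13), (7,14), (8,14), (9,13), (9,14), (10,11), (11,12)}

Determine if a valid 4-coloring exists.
A valid 4-coloring: color 1: [6, 7, 8, 12]; color 2: [3, 10, 13, 14]; color 3: [4, 5, 9, 11].
(χ(G) = 3 ≤ 4.)

Yes, G is 4-colorable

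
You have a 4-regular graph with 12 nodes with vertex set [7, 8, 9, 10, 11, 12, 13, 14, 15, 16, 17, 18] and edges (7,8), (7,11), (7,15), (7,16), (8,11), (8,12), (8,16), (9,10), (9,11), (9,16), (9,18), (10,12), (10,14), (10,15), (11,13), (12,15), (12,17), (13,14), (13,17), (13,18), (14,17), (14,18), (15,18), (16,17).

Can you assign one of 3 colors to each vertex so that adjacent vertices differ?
Yes, G is 3-colorable

A valid 3-coloring: color 1: [8, 10, 17, 18]; color 2: [7, 9, 12, 13]; color 3: [11, 14, 15, 16].
(χ(G) = 3 ≤ 3.)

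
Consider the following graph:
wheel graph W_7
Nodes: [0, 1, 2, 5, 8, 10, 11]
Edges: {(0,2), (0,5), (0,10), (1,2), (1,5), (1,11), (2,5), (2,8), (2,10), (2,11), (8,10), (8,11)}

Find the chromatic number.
Clique number ω(G) = 3 (lower bound: χ ≥ ω).
The clique on [0, 2, 10] has size 3, forcing χ ≥ 3, and the coloring below uses 3 colors, so χ(G) = 3.
A valid 3-coloring: color 1: [2]; color 2: [5, 10, 11]; color 3: [0, 1, 8].

χ(G) = 3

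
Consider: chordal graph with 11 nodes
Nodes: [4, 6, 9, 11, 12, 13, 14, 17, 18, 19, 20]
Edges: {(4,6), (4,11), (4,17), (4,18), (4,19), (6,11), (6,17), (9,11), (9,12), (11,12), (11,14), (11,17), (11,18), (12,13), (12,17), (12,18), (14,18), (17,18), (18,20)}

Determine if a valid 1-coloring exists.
No, G is not 1-colorable

The clique on vertices [4, 11, 17, 18] has size 4 > 1, so it alone needs 4 colors.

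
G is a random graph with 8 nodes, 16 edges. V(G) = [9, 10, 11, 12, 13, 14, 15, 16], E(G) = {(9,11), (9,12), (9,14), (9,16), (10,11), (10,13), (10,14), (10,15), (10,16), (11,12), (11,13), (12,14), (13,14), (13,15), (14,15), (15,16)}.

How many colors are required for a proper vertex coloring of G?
χ(G) = 4

Clique number ω(G) = 4 (lower bound: χ ≥ ω).
The clique on [10, 13, 14, 15] has size 4, forcing χ ≥ 4, and the coloring below uses 4 colors, so χ(G) = 4.
A valid 4-coloring: color 1: [10, 12]; color 2: [11, 14, 16]; color 3: [9, 13]; color 4: [15].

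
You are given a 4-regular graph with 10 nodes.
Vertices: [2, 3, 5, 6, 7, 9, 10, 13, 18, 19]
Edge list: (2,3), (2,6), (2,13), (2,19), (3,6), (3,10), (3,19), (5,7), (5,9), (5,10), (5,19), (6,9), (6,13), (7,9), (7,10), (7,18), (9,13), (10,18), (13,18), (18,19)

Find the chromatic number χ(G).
χ(G) = 4

Clique number ω(G) = 3 (lower bound: χ ≥ ω).
Suppose a proper 3-coloring c exists. The clique [2, 3, 6] takes 3 distinct colors; by symmetry let c(2) = 1, c(3) = 2, c(6) = 3.
- Vertex 13: neighbors [2, 6] already have colors [1, 3] ⇒ c(13) = 2.
- Vertex 9: neighbors [13, 6] already have colors [2, 3] ⇒ c(9) = 1.
- Vertex 19: neighbors [2, 3] already have colors [1, 2] ⇒ c(19) = 3.
- Vertex 5: neighbors [9, 19] already have colors [1, 3] ⇒ c(5) = 2.
- Vertex 7: neighbors [9, 5] already have colors [1, 2] ⇒ c(7) = 3.
- Vertex 10: neighbors [3, 7] already have colors [2, 3] ⇒ c(10) = 1.
- Vertex 18: neighbors [10, 13, 7] already have colors [1, 2, 3] — all 3 colors blocked. Contradiction.
The forced assignments end in a contradiction, so G has no proper 3-coloring (χ ≥ 4).
The coloring below uses 4 colors, so χ(G) = 4.
A valid 4-coloring: color 1: [5, 6, 18]; color 2: [2, 9, 10]; color 3: [3, 7, 13]; color 4: [19].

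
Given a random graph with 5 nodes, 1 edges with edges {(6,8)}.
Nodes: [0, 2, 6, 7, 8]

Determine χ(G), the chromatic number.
Clique number ω(G) = 2 (lower bound: χ ≥ ω).
The graph is bipartite (no odd cycle), so 2 colors suffice: χ(G) = 2.
A valid 2-coloring: color 1: [0, 2, 7, 8]; color 2: [6].

χ(G) = 2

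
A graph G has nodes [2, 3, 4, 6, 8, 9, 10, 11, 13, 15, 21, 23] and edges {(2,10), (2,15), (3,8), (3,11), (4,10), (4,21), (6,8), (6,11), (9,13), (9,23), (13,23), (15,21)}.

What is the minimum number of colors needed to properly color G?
χ(G) = 3

Clique number ω(G) = 3 (lower bound: χ ≥ ω).
The clique on [9, 13, 23] has size 3, forcing χ ≥ 3, and the coloring below uses 3 colors, so χ(G) = 3.
A valid 3-coloring: color 1: [4, 8, 11, 13, 15]; color 2: [2, 3, 6, 21, 23]; color 3: [9, 10].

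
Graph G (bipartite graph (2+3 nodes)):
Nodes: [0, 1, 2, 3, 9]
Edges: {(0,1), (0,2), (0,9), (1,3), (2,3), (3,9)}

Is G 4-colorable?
Yes, G is 4-colorable

A valid 4-coloring: color 1: [0, 3]; color 2: [1, 2, 9].
(χ(G) = 2 ≤ 4.)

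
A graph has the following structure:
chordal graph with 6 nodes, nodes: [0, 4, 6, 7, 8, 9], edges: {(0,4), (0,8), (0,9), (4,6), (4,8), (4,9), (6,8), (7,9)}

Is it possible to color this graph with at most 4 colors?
Yes, G is 4-colorable

A valid 4-coloring: color 1: [4, 7]; color 2: [0, 6]; color 3: [8, 9].
(χ(G) = 3 ≤ 4.)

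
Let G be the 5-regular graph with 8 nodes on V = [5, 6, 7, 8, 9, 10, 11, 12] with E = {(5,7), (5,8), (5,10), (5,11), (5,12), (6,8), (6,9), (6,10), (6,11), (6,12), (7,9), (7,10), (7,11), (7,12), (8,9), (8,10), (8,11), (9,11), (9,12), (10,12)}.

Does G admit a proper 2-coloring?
The clique on vertices [6, 8, 9, 11] has size 4 > 2, so it alone needs 4 colors.

No, G is not 2-colorable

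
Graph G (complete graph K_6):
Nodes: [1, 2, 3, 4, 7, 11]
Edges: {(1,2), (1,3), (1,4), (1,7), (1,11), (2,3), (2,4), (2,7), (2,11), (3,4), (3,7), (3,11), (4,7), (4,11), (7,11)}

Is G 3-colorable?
No, G is not 3-colorable

The clique on vertices [1, 2, 3, 4, 7, 11] has size 6 > 3, so it alone needs 6 colors.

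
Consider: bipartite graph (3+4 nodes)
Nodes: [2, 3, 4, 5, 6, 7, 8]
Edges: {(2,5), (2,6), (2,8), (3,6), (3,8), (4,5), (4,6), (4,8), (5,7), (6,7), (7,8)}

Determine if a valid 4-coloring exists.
Yes, G is 4-colorable

A valid 4-coloring: color 1: [5, 6, 8]; color 2: [2, 3, 4, 7].
(χ(G) = 2 ≤ 4.)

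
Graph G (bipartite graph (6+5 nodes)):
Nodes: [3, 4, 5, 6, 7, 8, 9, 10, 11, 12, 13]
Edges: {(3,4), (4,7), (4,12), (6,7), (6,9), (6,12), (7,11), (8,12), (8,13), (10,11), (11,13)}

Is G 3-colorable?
A valid 3-coloring: color 1: [3, 5, 7, 9, 10, 12, 13]; color 2: [4, 6, 8, 11].
(χ(G) = 2 ≤ 3.)

Yes, G is 3-colorable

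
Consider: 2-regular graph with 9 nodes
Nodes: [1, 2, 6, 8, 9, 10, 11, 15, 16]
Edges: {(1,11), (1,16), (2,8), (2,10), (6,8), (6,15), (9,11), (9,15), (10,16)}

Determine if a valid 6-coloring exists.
Yes, G is 6-colorable

A valid 6-coloring: color 1: [1, 8, 9, 10]; color 2: [2, 6, 11, 16]; color 3: [15].
(χ(G) = 3 ≤ 6.)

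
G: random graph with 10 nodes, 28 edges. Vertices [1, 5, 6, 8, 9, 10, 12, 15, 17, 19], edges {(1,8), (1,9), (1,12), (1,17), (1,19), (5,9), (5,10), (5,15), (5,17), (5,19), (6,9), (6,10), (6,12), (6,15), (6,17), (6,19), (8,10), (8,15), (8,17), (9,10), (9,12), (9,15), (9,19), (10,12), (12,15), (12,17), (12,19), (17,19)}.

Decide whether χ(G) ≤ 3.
No, G is not 3-colorable

The clique on vertices [1, 9, 12, 19] has size 4 > 3, so it alone needs 4 colors.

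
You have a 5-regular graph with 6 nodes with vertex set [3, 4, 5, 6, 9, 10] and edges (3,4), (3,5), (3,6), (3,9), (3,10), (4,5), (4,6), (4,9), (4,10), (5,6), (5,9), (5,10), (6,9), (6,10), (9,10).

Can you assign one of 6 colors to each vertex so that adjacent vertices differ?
Yes, G is 6-colorable

A valid 6-coloring: color 1: [10]; color 2: [3]; color 3: [9]; color 4: [6]; color 5: [5]; color 6: [4].
(χ(G) = 6 ≤ 6.)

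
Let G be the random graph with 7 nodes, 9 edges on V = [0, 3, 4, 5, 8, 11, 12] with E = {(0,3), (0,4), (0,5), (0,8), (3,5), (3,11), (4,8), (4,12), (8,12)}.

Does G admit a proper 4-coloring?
A valid 4-coloring: color 1: [0, 11, 12]; color 2: [3, 8]; color 3: [4, 5].
(χ(G) = 3 ≤ 4.)

Yes, G is 4-colorable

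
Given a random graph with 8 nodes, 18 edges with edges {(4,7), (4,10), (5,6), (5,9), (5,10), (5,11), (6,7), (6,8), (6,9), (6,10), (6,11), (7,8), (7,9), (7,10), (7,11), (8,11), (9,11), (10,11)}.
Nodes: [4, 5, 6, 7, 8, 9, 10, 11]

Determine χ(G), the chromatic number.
Clique number ω(G) = 4 (lower bound: χ ≥ ω).
The clique on [5, 6, 9, 11] has size 4, forcing χ ≥ 4, and the coloring below uses 4 colors, so χ(G) = 4.
A valid 4-coloring: color 1: [4, 11]; color 2: [6]; color 3: [5, 7]; color 4: [8, 9, 10].

χ(G) = 4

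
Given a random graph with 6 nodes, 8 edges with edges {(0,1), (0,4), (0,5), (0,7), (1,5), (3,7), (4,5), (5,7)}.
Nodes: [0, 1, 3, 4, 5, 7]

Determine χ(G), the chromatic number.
χ(G) = 3

Clique number ω(G) = 3 (lower bound: χ ≥ ω).
The clique on [0, 1, 5] has size 3, forcing χ ≥ 3, and the coloring below uses 3 colors, so χ(G) = 3.
A valid 3-coloring: color 1: [0, 3]; color 2: [5]; color 3: [1, 4, 7].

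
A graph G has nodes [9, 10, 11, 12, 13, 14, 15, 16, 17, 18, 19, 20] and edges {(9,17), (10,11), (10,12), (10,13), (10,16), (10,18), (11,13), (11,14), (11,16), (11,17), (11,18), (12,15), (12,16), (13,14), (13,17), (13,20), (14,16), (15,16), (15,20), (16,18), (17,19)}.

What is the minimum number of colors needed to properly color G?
χ(G) = 4

Clique number ω(G) = 4 (lower bound: χ ≥ ω).
The clique on [10, 11, 16, 18] has size 4, forcing χ ≥ 4, and the coloring below uses 4 colors, so χ(G) = 4.
A valid 4-coloring: color 1: [9, 13, 16, 19]; color 2: [11, 12, 20]; color 3: [10, 14, 15, 17]; color 4: [18].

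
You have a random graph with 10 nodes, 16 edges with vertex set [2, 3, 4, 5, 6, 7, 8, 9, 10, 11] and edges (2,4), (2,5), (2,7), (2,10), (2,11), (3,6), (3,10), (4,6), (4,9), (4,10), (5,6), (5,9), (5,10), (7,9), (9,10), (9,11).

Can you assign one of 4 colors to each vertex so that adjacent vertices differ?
Yes, G is 4-colorable

A valid 4-coloring: color 1: [2, 6, 8, 9]; color 2: [7, 10, 11]; color 3: [3, 4, 5].
(χ(G) = 3 ≤ 4.)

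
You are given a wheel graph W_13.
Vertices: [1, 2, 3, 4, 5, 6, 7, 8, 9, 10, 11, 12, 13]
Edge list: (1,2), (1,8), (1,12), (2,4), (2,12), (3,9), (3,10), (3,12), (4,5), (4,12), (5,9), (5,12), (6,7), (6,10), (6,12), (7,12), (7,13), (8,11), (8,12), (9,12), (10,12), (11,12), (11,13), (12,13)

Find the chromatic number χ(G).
χ(G) = 3

Clique number ω(G) = 3 (lower bound: χ ≥ ω).
The clique on [1, 8, 12] has size 3, forcing χ ≥ 3, and the coloring below uses 3 colors, so χ(G) = 3.
A valid 3-coloring: color 1: [12]; color 2: [1, 4, 7, 9, 10, 11]; color 3: [2, 3, 5, 6, 8, 13].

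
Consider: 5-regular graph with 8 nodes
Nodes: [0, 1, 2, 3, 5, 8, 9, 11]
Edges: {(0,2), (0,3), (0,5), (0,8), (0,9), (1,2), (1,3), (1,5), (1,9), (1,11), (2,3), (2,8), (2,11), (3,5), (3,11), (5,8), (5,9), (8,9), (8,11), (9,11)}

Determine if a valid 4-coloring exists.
A valid 4-coloring: color 1: [3, 8]; color 2: [0, 1]; color 3: [5, 11]; color 4: [2, 9].
(χ(G) = 4 ≤ 4.)

Yes, G is 4-colorable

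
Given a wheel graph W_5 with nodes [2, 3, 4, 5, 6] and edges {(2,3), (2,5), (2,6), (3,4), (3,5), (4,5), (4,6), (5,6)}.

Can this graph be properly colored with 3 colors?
A valid 3-coloring: color 1: [5]; color 2: [3, 6]; color 3: [2, 4].
(χ(G) = 3 ≤ 3.)

Yes, G is 3-colorable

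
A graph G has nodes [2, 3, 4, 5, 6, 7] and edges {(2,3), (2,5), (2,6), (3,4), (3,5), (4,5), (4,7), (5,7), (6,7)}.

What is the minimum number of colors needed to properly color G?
χ(G) = 3

Clique number ω(G) = 3 (lower bound: χ ≥ ω).
The clique on [2, 3, 5] has size 3, forcing χ ≥ 3, and the coloring below uses 3 colors, so χ(G) = 3.
A valid 3-coloring: color 1: [5, 6]; color 2: [3, 7]; color 3: [2, 4].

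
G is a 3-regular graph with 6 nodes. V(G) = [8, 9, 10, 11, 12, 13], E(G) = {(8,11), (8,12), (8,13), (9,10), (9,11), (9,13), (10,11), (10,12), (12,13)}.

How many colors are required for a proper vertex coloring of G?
Clique number ω(G) = 3 (lower bound: χ ≥ ω).
The clique on [8, 12, 13] has size 3, forcing χ ≥ 3, and the coloring below uses 3 colors, so χ(G) = 3.
A valid 3-coloring: color 1: [10, 13]; color 2: [8, 9]; color 3: [11, 12].

χ(G) = 3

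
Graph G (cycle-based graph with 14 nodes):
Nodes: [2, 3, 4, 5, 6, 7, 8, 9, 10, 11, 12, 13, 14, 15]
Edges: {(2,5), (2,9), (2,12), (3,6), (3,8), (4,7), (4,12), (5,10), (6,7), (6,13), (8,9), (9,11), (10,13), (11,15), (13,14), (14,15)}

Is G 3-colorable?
A valid 3-coloring: color 1: [3, 5, 7, 9, 12, 13, 15]; color 2: [2, 4, 6, 8, 10, 11, 14].
(χ(G) = 2 ≤ 3.)

Yes, G is 3-colorable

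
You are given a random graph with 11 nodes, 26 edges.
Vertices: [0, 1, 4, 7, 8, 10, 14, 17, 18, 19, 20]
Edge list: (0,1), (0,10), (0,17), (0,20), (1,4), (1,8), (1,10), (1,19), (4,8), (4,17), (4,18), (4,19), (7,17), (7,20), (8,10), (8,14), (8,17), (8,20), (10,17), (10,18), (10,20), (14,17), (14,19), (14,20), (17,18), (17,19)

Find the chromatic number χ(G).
χ(G) = 3

Clique number ω(G) = 3 (lower bound: χ ≥ ω).
The clique on [0, 1, 10] has size 3, forcing χ ≥ 3, and the coloring below uses 3 colors, so χ(G) = 3.
A valid 3-coloring: color 1: [1, 17, 20]; color 2: [0, 7, 8, 18, 19]; color 3: [4, 10, 14].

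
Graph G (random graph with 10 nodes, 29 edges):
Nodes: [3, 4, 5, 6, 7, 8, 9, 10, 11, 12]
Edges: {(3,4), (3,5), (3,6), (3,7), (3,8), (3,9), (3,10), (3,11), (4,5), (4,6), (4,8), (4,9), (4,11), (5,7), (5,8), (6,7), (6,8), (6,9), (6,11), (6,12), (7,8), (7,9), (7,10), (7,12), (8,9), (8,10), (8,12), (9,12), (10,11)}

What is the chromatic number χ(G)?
χ(G) = 5

Clique number ω(G) = 5 (lower bound: χ ≥ ω).
The clique on [3, 4, 6, 8, 9] has size 5, forcing χ ≥ 5, and the coloring below uses 5 colors, so χ(G) = 5.
A valid 5-coloring: color 1: [8, 11]; color 2: [3, 12]; color 3: [5, 6, 10]; color 4: [4, 7]; color 5: [9].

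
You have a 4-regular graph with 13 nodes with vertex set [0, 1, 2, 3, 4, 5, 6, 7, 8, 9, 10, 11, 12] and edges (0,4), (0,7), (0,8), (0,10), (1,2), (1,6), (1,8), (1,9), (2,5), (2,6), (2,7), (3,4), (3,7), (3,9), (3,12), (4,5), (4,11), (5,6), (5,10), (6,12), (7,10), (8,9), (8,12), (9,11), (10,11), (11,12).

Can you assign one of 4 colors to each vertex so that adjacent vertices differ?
A valid 4-coloring: color 1: [3, 6, 8, 11]; color 2: [0, 2, 9, 12]; color 3: [1, 5, 7]; color 4: [4, 10].
(χ(G) = 3 ≤ 4.)

Yes, G is 4-colorable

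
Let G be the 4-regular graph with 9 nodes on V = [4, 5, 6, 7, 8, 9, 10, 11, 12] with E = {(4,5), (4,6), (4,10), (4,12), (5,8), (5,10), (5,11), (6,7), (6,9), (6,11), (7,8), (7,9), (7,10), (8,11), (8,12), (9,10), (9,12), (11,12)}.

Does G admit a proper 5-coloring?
A valid 5-coloring: color 1: [4, 8, 9]; color 2: [7, 11]; color 3: [6, 10, 12]; color 4: [5].
(χ(G) = 3 ≤ 5.)

Yes, G is 5-colorable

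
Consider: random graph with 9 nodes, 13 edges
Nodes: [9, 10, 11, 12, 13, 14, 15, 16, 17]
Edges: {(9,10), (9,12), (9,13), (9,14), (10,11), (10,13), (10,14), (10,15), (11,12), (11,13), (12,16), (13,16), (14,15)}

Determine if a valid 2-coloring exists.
The clique on vertices [9, 10, 13] has size 3 > 2, so it alone needs 3 colors.

No, G is not 2-colorable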